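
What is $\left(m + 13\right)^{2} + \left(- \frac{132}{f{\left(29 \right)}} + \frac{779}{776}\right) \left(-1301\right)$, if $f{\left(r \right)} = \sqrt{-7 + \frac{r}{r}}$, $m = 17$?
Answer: $- \frac{315079}{776} - 28622 i \sqrt{6} \approx -406.03 - 70109.0 i$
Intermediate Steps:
$f{\left(r \right)} = i \sqrt{6}$ ($f{\left(r \right)} = \sqrt{-7 + 1} = \sqrt{-6} = i \sqrt{6}$)
$\left(m + 13\right)^{2} + \left(- \frac{132}{f{\left(29 \right)}} + \frac{779}{776}\right) \left(-1301\right) = \left(17 + 13\right)^{2} + \left(- \frac{132}{i \sqrt{6}} + \frac{779}{776}\right) \left(-1301\right) = 30^{2} + \left(- 132 \left(- \frac{i \sqrt{6}}{6}\right) + 779 \cdot \frac{1}{776}\right) \left(-1301\right) = 900 + \left(22 i \sqrt{6} + \frac{779}{776}\right) \left(-1301\right) = 900 + \left(\frac{779}{776} + 22 i \sqrt{6}\right) \left(-1301\right) = 900 - \left(\frac{1013479}{776} + 28622 i \sqrt{6}\right) = - \frac{315079}{776} - 28622 i \sqrt{6}$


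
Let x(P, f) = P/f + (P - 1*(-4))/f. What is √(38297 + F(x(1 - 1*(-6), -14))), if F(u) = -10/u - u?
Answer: √16892974/21 ≈ 195.72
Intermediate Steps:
x(P, f) = P/f + (4 + P)/f (x(P, f) = P/f + (P + 4)/f = P/f + (4 + P)/f)
F(u) = -u - 10/u
√(38297 + F(x(1 - 1*(-6), -14))) = √(38297 + (-2*(2 + (1 - 1*(-6)))/(-14) - 10*(-7/(2 + (1 - 1*(-6)))))) = √(38297 + (-2*(-1)*(2 + (1 + 6))/14 - 10*(-7/(2 + (1 + 6))))) = √(38297 + (-2*(-1)*(2 + 7)/14 - 10*(-7/(2 + 7)))) = √(38297 + (-2*(-1)*9/14 - 10/(2*(-1/14)*9))) = √(38297 + (-1*(-9/7) - 10/(-9/7))) = √(38297 + (9/7 - 10*(-7/9))) = √(38297 + (9/7 + 70/9)) = √(38297 + 571/63) = √(2413282/63) = √16892974/21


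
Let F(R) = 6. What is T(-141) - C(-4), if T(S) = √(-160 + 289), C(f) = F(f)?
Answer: -6 + √129 ≈ 5.3578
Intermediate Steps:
C(f) = 6
T(S) = √129
T(-141) - C(-4) = √129 - 1*6 = √129 - 6 = -6 + √129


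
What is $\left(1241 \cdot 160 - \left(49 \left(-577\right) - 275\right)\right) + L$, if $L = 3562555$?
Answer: $3789663$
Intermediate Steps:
$\left(1241 \cdot 160 - \left(49 \left(-577\right) - 275\right)\right) + L = \left(1241 \cdot 160 - \left(49 \left(-577\right) - 275\right)\right) + 3562555 = \left(198560 - \left(-28273 - 275\right)\right) + 3562555 = \left(198560 - -28548\right) + 3562555 = \left(198560 + 28548\right) + 3562555 = 227108 + 3562555 = 3789663$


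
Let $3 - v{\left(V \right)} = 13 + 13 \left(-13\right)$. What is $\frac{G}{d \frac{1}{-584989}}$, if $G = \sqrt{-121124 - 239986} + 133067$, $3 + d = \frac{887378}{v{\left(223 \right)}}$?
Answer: $- \frac{12376994270817}{886901} - \frac{93013251 i \sqrt{361110}}{886901} \approx -1.3955 \cdot 10^{7} - 63022.0 i$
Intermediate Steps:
$v{\left(V \right)} = 159$ ($v{\left(V \right)} = 3 - \left(13 + 13 \left(-13\right)\right) = 3 - \left(13 - 169\right) = 3 - -156 = 3 + 156 = 159$)
$d = \frac{886901}{159}$ ($d = -3 + \frac{887378}{159} = \frac{886901}{159} \approx 5578.0$)
$G = 133067 + i \sqrt{361110}$ ($G = \sqrt{-361110} + 133067 = i \sqrt{361110} + 133067 = 133067 + i \sqrt{361110} \approx 1.3307 \cdot 10^{5} + 600.92 i$)
$\frac{G}{d \frac{1}{-584989}} = \frac{133067 + i \sqrt{361110}}{\frac{886901}{159} \frac{1}{-584989}} = \frac{133067 + i \sqrt{361110}}{\frac{886901}{159} \left(- \frac{1}{584989}\right)} = \frac{133067 + i \sqrt{361110}}{- \frac{886901}{93013251}} = \left(133067 + i \sqrt{361110}\right) \left(- \frac{93013251}{886901}\right) = - \frac{12376994270817}{886901} - \frac{93013251 i \sqrt{361110}}{886901}$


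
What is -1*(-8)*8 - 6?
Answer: 58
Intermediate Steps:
-1*(-8)*8 - 6 = 8*8 - 6 = 64 - 6 = 58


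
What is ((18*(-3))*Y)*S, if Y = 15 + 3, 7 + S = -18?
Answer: 24300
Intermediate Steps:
S = -25 (S = -7 - 18 = -25)
Y = 18
((18*(-3))*Y)*S = ((18*(-3))*18)*(-25) = -54*18*(-25) = -972*(-25) = 24300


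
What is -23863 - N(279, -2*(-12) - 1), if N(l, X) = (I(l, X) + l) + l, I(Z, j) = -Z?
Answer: -24142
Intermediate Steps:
N(l, X) = l (N(l, X) = (-l + l) + l = 0 + l = l)
-23863 - N(279, -2*(-12) - 1) = -23863 - 1*279 = -23863 - 279 = -24142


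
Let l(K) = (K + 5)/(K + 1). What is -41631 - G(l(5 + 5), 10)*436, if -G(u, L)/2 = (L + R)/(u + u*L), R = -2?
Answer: -617489/15 ≈ -41166.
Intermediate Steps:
l(K) = (5 + K)/(1 + K)
G(u, L) = -2*(-2 + L)/(u + L*u) (G(u, L) = -2*(L - 2)/(u + u*L) = -2*(-2 + L)/(u + L*u))
-41631 - G(l(5 + 5), 10)*436 = -41631 - 2*(2 - 1*10)/((((5 + (5 + 5))/(1 + (5 + 5))))*(1 + 10))*436 = -41631 - 2*(2 - 10)/(((5 + 10)/(1 + 10))*11)*436 = -41631 - 2*(1/11)*(-8)/(15/11)*436 = -41631 - 2*(11/15)*(1/11)*(-8)*436 = -41631 - (-16)*436/15 = -41631 - 1*(-6976/15) = -41631 + 6976/15 = -617489/15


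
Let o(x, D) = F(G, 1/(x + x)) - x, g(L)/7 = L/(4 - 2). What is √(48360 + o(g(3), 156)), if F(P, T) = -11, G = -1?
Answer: 7*√3946/2 ≈ 219.86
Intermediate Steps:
g(L) = 7*L/2 (g(L) = 7*(L/(4 - 2)) = 7*(L/2) = 7*L/2)
o(x, D) = -11 - x
√(48360 + o(g(3), 156)) = √(48360 + (-11 - 7*3/2)) = √(48360 + (-11 - 1*21/2)) = √(48360 + (-11 - 21/2)) = √(48360 - 43/2) = √(96677/2) = 7*√3946/2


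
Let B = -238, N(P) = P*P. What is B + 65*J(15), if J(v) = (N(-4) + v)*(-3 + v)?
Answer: 23942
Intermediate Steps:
N(P) = P**2
J(v) = (-3 + v)*(16 + v) (J(v) = ((-4)**2 + v)*(-3 + v) = (16 + v)*(-3 + v) = (-3 + v)*(16 + v))
B + 65*J(15) = -238 + 65*(-48 + 15**2 + 13*15) = -238 + 65*(-48 + 225 + 195) = -238 + 65*372 = -238 + 24180 = 23942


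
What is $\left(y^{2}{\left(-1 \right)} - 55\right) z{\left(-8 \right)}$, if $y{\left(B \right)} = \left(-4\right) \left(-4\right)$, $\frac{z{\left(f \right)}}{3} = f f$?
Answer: $38592$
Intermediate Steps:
$z{\left(f \right)} = 3 f^{2}$ ($z{\left(f \right)} = 3 f f = 3 f^{2}$)
$y{\left(B \right)} = 16$
$\left(y^{2}{\left(-1 \right)} - 55\right) z{\left(-8 \right)} = \left(16^{2} - 55\right) 3 \left(-8\right)^{2} = \left(256 - 55\right) 3 \cdot 64 = 201 \cdot 192 = 38592$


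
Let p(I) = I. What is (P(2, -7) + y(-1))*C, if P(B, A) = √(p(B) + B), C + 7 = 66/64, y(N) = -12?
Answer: 955/16 ≈ 59.688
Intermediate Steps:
C = -191/32 (C = -7 + 66/64 = -7 + 66*(1/64) = -7 + 33/32 = -191/32 ≈ -5.9688)
P(B, A) = √2*√B (P(B, A) = √(B + B) = √(2*B) = √2*√B)
(P(2, -7) + y(-1))*C = (√2*√2 - 12)*(-191/32) = (2 - 12)*(-191/32) = -10*(-191/32) = 955/16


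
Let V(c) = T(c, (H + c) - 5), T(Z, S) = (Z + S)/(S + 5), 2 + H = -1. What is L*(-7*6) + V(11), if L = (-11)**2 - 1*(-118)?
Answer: -40145/4 ≈ -10036.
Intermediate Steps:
H = -3 (H = -2 - 1 = -3)
T(Z, S) = (S + Z)/(5 + S)
V(c) = (-8 + 2*c)/(-3 + c) (V(c) = (((-3 + c) - 5) + c)/(5 + ((-3 + c) - 5)) = ((-8 + c) + c)/(5 + (-8 + c)) = (-8 + 2*c)/(-3 + c))
L = 239 (L = 121 + 118 = 239)
L*(-7*6) + V(11) = 239*(-7*6) + 2*(-4 + 11)/(-3 + 11) = 239*(-42) + 2*7/8 = -10038 + 2*(1/8)*7 = -10038 + 7/4 = -40145/4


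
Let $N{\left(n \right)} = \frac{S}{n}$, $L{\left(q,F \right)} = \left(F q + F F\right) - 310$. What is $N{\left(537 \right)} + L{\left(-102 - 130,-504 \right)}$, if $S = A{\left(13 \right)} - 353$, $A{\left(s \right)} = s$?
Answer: $\frac{199030118}{537} \approx 3.7063 \cdot 10^{5}$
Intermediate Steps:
$S = -340$ ($S = 13 - 353 = -340$)
$L{\left(q,F \right)} = -310 + F^{2} + F q$ ($L{\left(q,F \right)} = \left(F q + F^{2}\right) - 310 = \left(F^{2} + F q\right) - 310 = -310 + F^{2} + F q$)
$N{\left(n \right)} = - \frac{340}{n}$
$N{\left(537 \right)} + L{\left(-102 - 130,-504 \right)} = - \frac{340}{537} - \left(310 - 254016 + 504 \left(-102 - 130\right)\right) = \left(-340\right) \frac{1}{537} - -370634 = - \frac{340}{537} + \left(-310 + 254016 + 116928\right) = - \frac{340}{537} + 370634 = \frac{199030118}{537}$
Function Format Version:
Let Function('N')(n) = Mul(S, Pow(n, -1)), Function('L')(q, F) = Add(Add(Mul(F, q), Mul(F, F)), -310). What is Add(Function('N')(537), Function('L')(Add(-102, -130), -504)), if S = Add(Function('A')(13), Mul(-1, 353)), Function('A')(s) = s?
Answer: Rational(199030118, 537) ≈ 3.7063e+5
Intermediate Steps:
S = -340 (S = Add(13, Mul(-1, 353)) = Add(13, -353) = -340)
Function('L')(q, F) = Add(-310, Pow(F, 2), Mul(F, q)) (Function('L')(q, F) = Add(Add(Mul(F, q), Pow(F, 2)), -310) = Add(Add(Pow(F, 2), Mul(F, q)), -310) = Add(-310, Pow(F, 2), Mul(F, q)))
Function('N')(n) = Mul(-340, Pow(n, -1))
Add(Function('N')(537), Function('L')(Add(-102, -130), -504)) = Add(Mul(-340, Pow(537, -1)), Add(-310, Pow(-504, 2), Mul(-504, Add(-102, -130)))) = Add(Mul(-340, Rational(1, 537)), Add(-310, 254016, Mul(-504, -232))) = Add(Rational(-340, 537), Add(-310, 254016, 116928)) = Add(Rational(-340, 537), 370634) = Rational(199030118, 537)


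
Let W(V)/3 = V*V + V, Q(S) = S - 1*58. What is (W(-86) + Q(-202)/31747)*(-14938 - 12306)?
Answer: -18967584743800/31747 ≈ -5.9746e+8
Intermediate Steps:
Q(S) = -58 + S (Q(S) = S - 58 = -58 + S)
W(V) = 3*V + 3*V² (W(V) = 3*(V*V + V) = 3*(V² + V) = 3*(V + V²) = 3*V + 3*V²)
(W(-86) + Q(-202)/31747)*(-14938 - 12306) = (3*(-86)*(1 - 86) + (-58 - 202)/31747)*(-14938 - 12306) = (3*(-86)*(-85) - 260*1/31747)*(-27244) = (21930 - 260/31747)*(-27244) = (696211450/31747)*(-27244) = -18967584743800/31747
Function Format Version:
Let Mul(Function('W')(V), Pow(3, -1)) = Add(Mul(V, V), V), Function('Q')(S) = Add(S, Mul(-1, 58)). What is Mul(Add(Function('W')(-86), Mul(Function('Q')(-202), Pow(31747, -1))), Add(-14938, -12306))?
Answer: Rational(-18967584743800, 31747) ≈ -5.9746e+8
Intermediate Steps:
Function('Q')(S) = Add(-58, S) (Function('Q')(S) = Add(S, -58) = Add(-58, S))
Function('W')(V) = Add(Mul(3, V), Mul(3, Pow(V, 2))) (Function('W')(V) = Mul(3, Add(Mul(V, V), V)) = Mul(3, Add(Pow(V, 2), V)) = Mul(3, Add(V, Pow(V, 2))) = Add(Mul(3, V), Mul(3, Pow(V, 2))))
Mul(Add(Function('W')(-86), Mul(Function('Q')(-202), Pow(31747, -1))), Add(-14938, -12306)) = Mul(Add(Mul(3, -86, Add(1, -86)), Mul(Add(-58, -202), Pow(31747, -1))), Add(-14938, -12306)) = Mul(Add(Mul(3, -86, -85), Mul(-260, Rational(1, 31747))), -27244) = Mul(Add(21930, Rational(-260, 31747)), -27244) = Mul(Rational(696211450, 31747), -27244) = Rational(-18967584743800, 31747)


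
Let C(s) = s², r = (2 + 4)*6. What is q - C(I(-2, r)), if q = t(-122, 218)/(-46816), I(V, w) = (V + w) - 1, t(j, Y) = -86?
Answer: -25491269/23408 ≈ -1089.0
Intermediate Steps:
r = 36 (r = 6*6 = 36)
I(V, w) = -1 + V + w
q = 43/23408 (q = -86/(-46816) = -86*(-1/46816) = 43/23408 ≈ 0.0018370)
q - C(I(-2, r)) = 43/23408 - (-1 - 2 + 36)² = 43/23408 - 1*33² = 43/23408 - 1*1089 = 43/23408 - 1089 = -25491269/23408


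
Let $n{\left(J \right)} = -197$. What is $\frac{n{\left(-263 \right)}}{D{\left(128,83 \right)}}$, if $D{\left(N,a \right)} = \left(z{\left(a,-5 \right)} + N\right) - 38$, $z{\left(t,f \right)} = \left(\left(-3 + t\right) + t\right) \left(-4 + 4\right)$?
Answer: $- \frac{197}{90} \approx -2.1889$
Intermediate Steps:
$z{\left(t,f \right)} = 0$ ($z{\left(t,f \right)} = \left(-3 + 2 t\right) 0 = 0$)
$D{\left(N,a \right)} = -38 + N$ ($D{\left(N,a \right)} = \left(0 + N\right) - 38 = N - 38 = -38 + N$)
$\frac{n{\left(-263 \right)}}{D{\left(128,83 \right)}} = - \frac{197}{-38 + 128} = - \frac{197}{90}$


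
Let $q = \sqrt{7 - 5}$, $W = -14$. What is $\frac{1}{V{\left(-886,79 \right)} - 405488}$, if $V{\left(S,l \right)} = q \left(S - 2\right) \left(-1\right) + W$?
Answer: $- \frac{202751}{82215147458} - \frac{222 \sqrt{2}}{41107573729} \approx -2.4737 \cdot 10^{-6}$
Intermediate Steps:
$q = \sqrt{2} \approx 1.4142$
$V{\left(S,l \right)} = -14 + \sqrt{2} \left(2 - S\right)$ ($V{\left(S,l \right)} = \sqrt{2} \left(S - 2\right) \left(-1\right) - 14 = \sqrt{2} \left(-2 + S\right) \left(-1\right) - 14 = \sqrt{2} \left(2 - S\right) - 14 = -14 + \sqrt{2} \left(2 - S\right)$)
$\frac{1}{V{\left(-886,79 \right)} - 405488} = \frac{1}{\left(-14 + 2 \sqrt{2} - - 886 \sqrt{2}\right) - 405488} = \frac{1}{\left(-14 + 2 \sqrt{2} + 886 \sqrt{2}\right) - 405488} = \frac{1}{\left(-14 + 888 \sqrt{2}\right) - 405488} = \frac{1}{-405502 + 888 \sqrt{2}}$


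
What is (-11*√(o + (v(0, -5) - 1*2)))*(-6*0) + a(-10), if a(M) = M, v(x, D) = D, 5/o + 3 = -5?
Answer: -10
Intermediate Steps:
o = -5/8 (o = 5/(-3 - 5) = 5/(-8) = 5*(-⅛) = -5/8 ≈ -0.62500)
(-11*√(o + (v(0, -5) - 1*2)))*(-6*0) + a(-10) = (-11*√(-5/8 + (-5 - 1*2)))*(-6*0) - 10 = -11*√(-5/8 + (-5 - 2))*0 - 10 = -11*√(-5/8 - 7)*0 - 10 = -11*I*√122/4*0 - 10 = 0 - 10 = -10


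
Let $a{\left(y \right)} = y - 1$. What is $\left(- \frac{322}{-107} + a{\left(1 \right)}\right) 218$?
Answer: $\frac{70196}{107} \approx 656.04$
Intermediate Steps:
$a{\left(y \right)} = -1 + y$
$\left(- \frac{322}{-107} + a{\left(1 \right)}\right) 218 = \left(- \frac{322}{-107} + \left(-1 + 1\right)\right) 218 = \left(\left(-322\right) \left(- \frac{1}{107}\right) + 0\right) 218 = \left(\frac{322}{107} + 0\right) 218 = \frac{322}{107} \cdot 218 = \frac{70196}{107}$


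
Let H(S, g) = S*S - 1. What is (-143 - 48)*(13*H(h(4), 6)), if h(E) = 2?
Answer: -7449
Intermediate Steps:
H(S, g) = -1 + S² (H(S, g) = S² - 1 = -1 + S²)
(-143 - 48)*(13*H(h(4), 6)) = (-143 - 48)*(13*(-1 + 2²)) = -2483*(-1 + 4) = -2483*3 = -191*39 = -7449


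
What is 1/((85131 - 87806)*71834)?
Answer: -1/192155950 ≈ -5.2041e-9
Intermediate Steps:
1/((85131 - 87806)*71834) = (1/71834)/(-2675) = -1/2675*1/71834 = -1/192155950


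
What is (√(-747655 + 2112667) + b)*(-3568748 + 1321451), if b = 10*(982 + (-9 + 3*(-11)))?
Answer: -21124591800 - 40451346*√4213 ≈ -2.3750e+10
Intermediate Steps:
b = 9400 (b = 10*(982 + (-9 - 33)) = 10*(982 - 42) = 10*940 = 9400)
(√(-747655 + 2112667) + b)*(-3568748 + 1321451) = (√(-747655 + 2112667) + 9400)*(-3568748 + 1321451) = (√1365012 + 9400)*(-2247297) = (18*√4213 + 9400)*(-2247297) = (9400 + 18*√4213)*(-2247297) = -21124591800 - 40451346*√4213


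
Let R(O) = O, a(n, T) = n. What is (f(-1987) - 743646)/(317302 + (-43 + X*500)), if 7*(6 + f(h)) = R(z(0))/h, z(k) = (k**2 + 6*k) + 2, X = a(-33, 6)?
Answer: -10343455670/4183256931 ≈ -2.4726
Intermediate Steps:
X = -33
z(k) = 2 + k**2 + 6*k
f(h) = -6 + 2/(7*h) (f(h) = -6 + ((2 + 0**2 + 6*0)/h)/7 = -6 + ((2 + 0 + 0)/h)/7 = -6 + (2/h)/7 = -6 + 2/(7*h))
(f(-1987) - 743646)/(317302 + (-43 + X*500)) = ((-6 + (2/7)/(-1987)) - 743646)/(317302 + (-43 - 33*500)) = ((-6 + (2/7)*(-1/1987)) - 743646)/(317302 + (-43 - 16500)) = ((-6 - 2/13909) - 743646)/(317302 - 16543) = (-83456/13909 - 743646)/300759 = -10343455670/13909*1/300759 = -10343455670/4183256931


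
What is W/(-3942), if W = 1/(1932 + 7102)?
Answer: -1/35612028 ≈ -2.8080e-8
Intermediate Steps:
W = 1/9034 ≈ 0.00011069
W/(-3942) = (1/9034)/(-3942) = (1/9034)*(-1/3942) = -1/35612028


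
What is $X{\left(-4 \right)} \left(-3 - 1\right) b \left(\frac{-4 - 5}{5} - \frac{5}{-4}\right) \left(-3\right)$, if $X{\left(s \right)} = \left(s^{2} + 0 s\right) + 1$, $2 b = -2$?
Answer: $\frac{561}{5} \approx 112.2$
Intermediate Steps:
$b = -1$ ($b = \frac{1}{2} \left(-2\right) = -1$)
$X{\left(s \right)} = 1 + s^{2}$ ($X{\left(s \right)} = \left(s^{2} + 0\right) + 1 = s^{2} + 1 = 1 + s^{2}$)
$X{\left(-4 \right)} \left(-3 - 1\right) b \left(\frac{-4 - 5}{5} - \frac{5}{-4}\right) \left(-3\right) = \left(1 + \left(-4\right)^{2}\right) \left(-3 - 1\right) - (\frac{-4 - 5}{5} - \frac{5}{-4}) \left(-3\right) = \left(1 + 16\right) \left(-3 - 1\right) - (\left(-9\right) \frac{1}{5} - - \frac{5}{4}) \left(-3\right) = 17 \left(-4\right) - (- \frac{9}{5} + \frac{5}{4}) \left(-3\right) = - 68 \left(-1\right) \left(- \frac{11}{20}\right) \left(-3\right) = - 68 \cdot \frac{11}{20} \left(-3\right) = \left(-68\right) \left(- \frac{33}{20}\right) = \frac{561}{5}$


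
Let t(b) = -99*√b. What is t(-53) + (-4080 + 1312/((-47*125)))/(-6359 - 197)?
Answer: 5992828/9629125 - 99*I*√53 ≈ 0.62236 - 720.73*I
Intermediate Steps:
t(-53) + (-4080 + 1312/((-47*125)))/(-6359 - 197) = -99*I*√53 + (-4080 + 1312/((-47*125)))/(-6359 - 197) = -99*I*√53 + (-4080 + 1312/(-5875))/(-6556) = -99*I*√53 + (-4080 + 1312*(-1/5875))*(-1/6556) = -99*I*√53 + (-4080 - 1312/5875)*(-1/6556) = -99*I*√53 - 23971312/5875*(-1/6556) = -99*I*√53 + 5992828/9629125 = 5992828/9629125 - 99*I*√53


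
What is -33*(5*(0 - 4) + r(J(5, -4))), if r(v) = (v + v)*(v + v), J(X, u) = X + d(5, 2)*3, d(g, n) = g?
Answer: -52140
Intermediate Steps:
J(X, u) = 15 + X (J(X, u) = X + 5*3 = X + 15 = 15 + X)
r(v) = 4*v² (r(v) = (2*v)*(2*v) = 4*v²)
-33*(5*(0 - 4) + r(J(5, -4))) = -33*(5*(0 - 4) + 4*(15 + 5)²) = -33*(5*(-4) + 4*20²) = -33*(-20 + 4*400) = -33*(-20 + 1600) = -33*1580 = -52140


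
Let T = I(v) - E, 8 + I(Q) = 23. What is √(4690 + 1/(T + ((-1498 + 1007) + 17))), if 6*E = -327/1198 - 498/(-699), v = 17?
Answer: √2772455549831705667358/768857713 ≈ 68.484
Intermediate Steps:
I(Q) = 15 (I(Q) = -8 + 23 = 15)
E = 122677/1674804 (E = (-327/1198 - 498/(-699))/6 = (-327*1/1198 - 498*(-1/699))/6 = (-327/1198 + 166/233)/6 = (⅙)*(122677/279134) = 122677/1674804 ≈ 0.073249)
T = 24999383/1674804 (T = 15 - 1*122677/1674804 = 15 - 122677/1674804 = 24999383/1674804 ≈ 14.927)
√(4690 + 1/(T + ((-1498 + 1007) + 17))) = √(4690 + 1/(24999383/1674804 + ((-1498 + 1007) + 17))) = √(4690 + 1/(24999383/1674804 + (-491 + 17))) = √(4690 + 1/(24999383/1674804 - 474)) = √(4690 + 1/(-768857713/1674804)) = √(4690 - 1674804/768857713) = √(3605940999166/768857713) = √2772455549831705667358/768857713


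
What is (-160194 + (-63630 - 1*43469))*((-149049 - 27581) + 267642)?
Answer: -24326870516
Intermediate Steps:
(-160194 + (-63630 - 1*43469))*((-149049 - 27581) + 267642) = (-160194 + (-63630 - 43469))*(-176630 + 267642) = (-160194 - 107099)*91012 = -267293*91012 = -24326870516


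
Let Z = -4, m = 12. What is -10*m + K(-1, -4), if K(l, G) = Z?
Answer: -124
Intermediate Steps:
K(l, G) = -4
-10*m + K(-1, -4) = -10*12 - 4 = -120 - 4 = -124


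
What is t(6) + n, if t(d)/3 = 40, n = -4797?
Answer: -4677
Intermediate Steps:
t(d) = 120 (t(d) = 3*40 = 120)
t(6) + n = 120 - 4797 = -4677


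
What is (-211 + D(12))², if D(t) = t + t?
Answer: 34969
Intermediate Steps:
D(t) = 2*t
(-211 + D(12))² = (-211 + 2*12)² = (-211 + 24)² = (-187)² = 34969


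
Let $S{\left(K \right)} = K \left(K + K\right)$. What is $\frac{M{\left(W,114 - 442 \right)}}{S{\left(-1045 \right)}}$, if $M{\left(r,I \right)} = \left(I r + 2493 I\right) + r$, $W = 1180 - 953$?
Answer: $- \frac{891933}{2184050} \approx -0.40838$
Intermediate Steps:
$S{\left(K \right)} = 2 K^{2}$ ($S{\left(K \right)} = K 2 K = 2 K^{2}$)
$W = 227$
$M{\left(r,I \right)} = r + 2493 I + I r$ ($M{\left(r,I \right)} = \left(2493 I + I r\right) + r = r + 2493 I + I r$)
$\frac{M{\left(W,114 - 442 \right)}}{S{\left(-1045 \right)}} = \frac{227 + 2493 \left(114 - 442\right) + \left(114 - 442\right) 227}{2 \left(-1045\right)^{2}} = \frac{227 + 2493 \left(-328\right) - 74456}{2 \cdot 1092025} = \frac{227 - 817704 - 74456}{2184050} = \left(-891933\right) \frac{1}{2184050} = - \frac{891933}{2184050}$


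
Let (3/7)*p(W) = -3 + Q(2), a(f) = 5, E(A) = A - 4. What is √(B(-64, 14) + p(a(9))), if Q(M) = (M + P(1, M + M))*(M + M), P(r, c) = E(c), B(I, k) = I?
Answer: I*√471/3 ≈ 7.2342*I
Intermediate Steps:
E(A) = -4 + A
P(r, c) = -4 + c
Q(M) = 2*M*(-4 + 3*M) (Q(M) = (M + (-4 + (M + M)))*(M + M) = (M + (-4 + 2*M))*(2*M) = (-4 + 3*M)*(2*M) = 2*M*(-4 + 3*M))
p(W) = 35/3 (p(W) = 7*(-3 + 2*2*(-4 + 3*2))/3 = 7*(-3 + 2*2*(-4 + 6))/3 = 7*(-3 + 2*2*2)/3 = 7*(-3 + 8)/3 = (7/3)*5 = 35/3)
√(B(-64, 14) + p(a(9))) = √(-64 + 35/3) = √(-157/3) = I*√471/3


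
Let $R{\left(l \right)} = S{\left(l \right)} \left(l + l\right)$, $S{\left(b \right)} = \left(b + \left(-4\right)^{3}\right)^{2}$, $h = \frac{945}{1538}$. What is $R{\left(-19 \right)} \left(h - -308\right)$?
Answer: $- \frac{62127282259}{769} \approx -8.079 \cdot 10^{7}$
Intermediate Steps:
$h = \frac{945}{1538}$ ($h = 945 \cdot \frac{1}{1538} = \frac{945}{1538} \approx 0.61443$)
$S{\left(b \right)} = \left(-64 + b\right)^{2}$ ($S{\left(b \right)} = \left(b - 64\right)^{2} = \left(-64 + b\right)^{2}$)
$R{\left(l \right)} = 2 l \left(-64 + l\right)^{2}$ ($R{\left(l \right)} = \left(-64 + l\right)^{2} \left(l + l\right) = \left(-64 + l\right)^{2} \cdot 2 l = 2 l \left(-64 + l\right)^{2}$)
$R{\left(-19 \right)} \left(h - -308\right) = 2 \left(-19\right) \left(-64 - 19\right)^{2} \left(\frac{945}{1538} - -308\right) = 2 \left(-19\right) \left(-83\right)^{2} \left(\frac{945}{1538} + 308\right) = 2 \left(-19\right) 6889 \cdot \frac{474649}{1538} = \left(-261782\right) \frac{474649}{1538} = - \frac{62127282259}{769}$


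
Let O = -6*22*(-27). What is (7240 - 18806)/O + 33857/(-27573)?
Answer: -73262611/16378362 ≈ -4.4731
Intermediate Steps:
O = 3564 (O = -132*(-27) = 3564)
(7240 - 18806)/O + 33857/(-27573) = (7240 - 18806)/3564 + 33857/(-27573) = -11566*1/3564 + 33857*(-1/27573) = -5783/1782 - 33857/27573 = -73262611/16378362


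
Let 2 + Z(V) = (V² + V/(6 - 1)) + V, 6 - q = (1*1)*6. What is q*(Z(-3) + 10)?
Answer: 0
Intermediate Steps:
q = 0 (q = 6 - 1*1*6 = 6 - 6 = 0)
Z(V) = -2 + V² + 6*V/5 (Z(V) = -2 + ((V² + V/(6 - 1)) + V) = -2 + ((V² + V/5) + V) = -2 + (V² + 6*V/5) = -2 + V² + 6*V/5)
q*(Z(-3) + 10) = 0*((-2 + (-3)² + (6/5)*(-3)) + 10) = 0*((-2 + 9 - 18/5) + 10) = 0*(17/5 + 10) = 0*(67/5) = 0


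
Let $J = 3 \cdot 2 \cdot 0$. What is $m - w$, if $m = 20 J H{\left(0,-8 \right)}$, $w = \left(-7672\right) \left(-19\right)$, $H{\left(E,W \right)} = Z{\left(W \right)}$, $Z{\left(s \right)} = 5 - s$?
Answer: $-145768$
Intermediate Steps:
$J = 0$ ($J = 6 \cdot 0 = 0$)
$H{\left(E,W \right)} = 5 - W$
$w = 145768$
$m = 0$ ($m = 20 \cdot 0 \left(5 - -8\right) = 0 \left(5 + 8\right) = 0 \cdot 13 = 0$)
$m - w = 0 - 145768 = -145768$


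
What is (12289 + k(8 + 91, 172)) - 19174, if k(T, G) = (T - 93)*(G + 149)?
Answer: -4959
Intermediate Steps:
k(T, G) = (-93 + T)*(149 + G)
(12289 + k(8 + 91, 172)) - 19174 = (12289 + (-13857 - 93*172 + 149*(8 + 91) + 172*(8 + 91))) - 19174 = (12289 + (-13857 - 15996 + 149*99 + 172*99)) - 19174 = (12289 + (-13857 - 15996 + 14751 + 17028)) - 19174 = (12289 + 1926) - 19174 = 14215 - 19174 = -4959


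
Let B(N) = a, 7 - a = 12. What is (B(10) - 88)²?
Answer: 8649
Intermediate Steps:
a = -5 (a = 7 - 1*12 = 7 - 12 = -5)
B(N) = -5
(B(10) - 88)² = (-5 - 88)² = (-93)² = 8649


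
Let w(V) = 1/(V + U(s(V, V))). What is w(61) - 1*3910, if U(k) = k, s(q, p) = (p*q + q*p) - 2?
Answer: -29328909/7501 ≈ -3910.0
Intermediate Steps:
s(q, p) = -2 + 2*p*q (s(q, p) = (p*q + p*q) - 2 = 2*p*q - 2 = -2 + 2*p*q)
w(V) = 1/(-2 + V + 2*V²) (w(V) = 1/(V + (-2 + 2*V*V)) = 1/(V + (-2 + 2*V²)) = 1/(-2 + V + 2*V²))
w(61) - 1*3910 = 1/(-2 + 61 + 2*61²) - 1*3910 = 1/(-2 + 61 + 2*3721) - 3910 = 1/(-2 + 61 + 7442) - 3910 = 1/7501 - 3910 = -29328909/7501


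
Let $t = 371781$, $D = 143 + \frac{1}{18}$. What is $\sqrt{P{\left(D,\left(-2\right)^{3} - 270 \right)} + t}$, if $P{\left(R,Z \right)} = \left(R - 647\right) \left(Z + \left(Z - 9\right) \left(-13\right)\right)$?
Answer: $\frac{i \sqrt{49260210}}{6} \approx 1169.8 i$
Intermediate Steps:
$D = \frac{2575}{18}$ ($D = 143 + \frac{1}{18} = \frac{2575}{18} \approx 143.06$)
$P{\left(R,Z \right)} = \left(-647 + R\right) \left(117 - 12 Z\right)$ ($P{\left(R,Z \right)} = \left(-647 + R\right) \left(Z + \left(-9 + Z\right) \left(-13\right)\right) = \left(-647 + R\right) \left(Z - \left(-117 + 13 Z\right)\right) = \left(-647 + R\right) \left(117 - 12 Z\right)$)
$\sqrt{P{\left(D,\left(-2\right)^{3} - 270 \right)} + t} = \sqrt{\left(-75699 + 117 \cdot \frac{2575}{18} + 7764 \left(\left(-2\right)^{3} - 270\right) - \frac{5150 \left(\left(-2\right)^{3} - 270\right)}{3}\right) + 371781} = \sqrt{\left(-75699 + \frac{33475}{2} + 7764 \left(-8 - 270\right) - \frac{5150 \left(-8 - 270\right)}{3}\right) + 371781} = \sqrt{\left(-75699 + \frac{33475}{2} + 7764 \left(-278\right) - \frac{5150}{3} \left(-278\right)\right) + 371781} = \sqrt{\left(-75699 + \frac{33475}{2} - 2158392 + \frac{1431700}{3}\right) + 371781} = \sqrt{- \frac{10440721}{6} + 371781} = \sqrt{- \frac{8210035}{6}} = \frac{i \sqrt{49260210}}{6}$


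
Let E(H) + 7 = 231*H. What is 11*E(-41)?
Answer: -104258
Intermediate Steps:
E(H) = -7 + 231*H
11*E(-41) = 11*(-7 + 231*(-41)) = 11*(-7 - 9471) = 11*(-9478) = -104258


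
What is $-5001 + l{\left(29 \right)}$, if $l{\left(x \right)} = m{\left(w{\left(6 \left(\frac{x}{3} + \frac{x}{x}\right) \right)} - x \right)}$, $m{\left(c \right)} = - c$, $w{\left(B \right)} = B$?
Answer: $-5036$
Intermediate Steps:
$l{\left(x \right)} = -6 - x$ ($l{\left(x \right)} = - (6 \left(\frac{x}{3} + \frac{x}{x}\right) - x) = - (6 \left(x \frac{1}{3} + 1\right) - x) = - (6 \left(\frac{x}{3} + 1\right) - x) = - (6 \left(1 + \frac{x}{3}\right) - x) = - (\left(6 + 2 x\right) - x) = - (6 + x) = -6 - x$)
$-5001 + l{\left(29 \right)} = -5001 - 35 = -5036$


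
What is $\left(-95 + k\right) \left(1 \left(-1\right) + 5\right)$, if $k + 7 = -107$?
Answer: $-836$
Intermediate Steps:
$k = -114$ ($k = -7 - 107 = -114$)
$\left(-95 + k\right) \left(1 \left(-1\right) + 5\right) = \left(-95 - 114\right) \left(1 \left(-1\right) + 5\right) = - 209 \left(-1 + 5\right) = \left(-209\right) 4 = -836$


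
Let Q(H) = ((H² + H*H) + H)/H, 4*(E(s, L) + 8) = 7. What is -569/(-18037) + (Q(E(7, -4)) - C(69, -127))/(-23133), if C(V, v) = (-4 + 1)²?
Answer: 27064871/834499842 ≈ 0.032432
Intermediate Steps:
E(s, L) = -25/4 (E(s, L) = -8 + (¼)*7 = -8 + 7/4 = -25/4)
C(V, v) = 9 (C(V, v) = (-3)² = 9)
Q(H) = (H + 2*H²)/H (Q(H) = ((H² + H²) + H)/H = (2*H² + H)/H = (H + 2*H²)/H)
-569/(-18037) + (Q(E(7, -4)) - C(69, -127))/(-23133) = -569/(-18037) + ((1 + 2*(-25/4)) - 1*9)/(-23133) = -569*(-1/18037) + ((1 - 25/2) - 9)*(-1/23133) = 569/18037 + (-23/2 - 9)*(-1/23133) = 569/18037 - 41/2*(-1/23133) = 569/18037 + 41/46266 = 27064871/834499842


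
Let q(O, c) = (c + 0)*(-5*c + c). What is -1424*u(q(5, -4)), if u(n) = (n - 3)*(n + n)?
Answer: -12212224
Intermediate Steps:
q(O, c) = -4*c² (q(O, c) = c*(-4*c) = -4*c²)
u(n) = 2*n*(-3 + n) (u(n) = (-3 + n)*(2*n) = 2*n*(-3 + n))
-1424*u(q(5, -4)) = -2848*(-4*(-4)²)*(-3 - 4*(-4)²) = -2848*(-4*16)*(-3 - 4*16) = -2848*(-64)*(-3 - 64) = -2848*(-64)*(-67) = -1424*8576 = -12212224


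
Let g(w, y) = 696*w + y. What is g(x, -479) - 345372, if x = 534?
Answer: 25813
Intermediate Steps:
g(w, y) = y + 696*w
g(x, -479) - 345372 = (-479 + 696*534) - 345372 = (-479 + 371664) - 345372 = 371185 - 345372 = 25813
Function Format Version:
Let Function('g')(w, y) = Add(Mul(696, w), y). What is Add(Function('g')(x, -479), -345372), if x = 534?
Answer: 25813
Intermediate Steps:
Function('g')(w, y) = Add(y, Mul(696, w))
Add(Function('g')(x, -479), -345372) = Add(Add(-479, Mul(696, 534)), -345372) = Add(Add(-479, 371664), -345372) = Add(371185, -345372) = 25813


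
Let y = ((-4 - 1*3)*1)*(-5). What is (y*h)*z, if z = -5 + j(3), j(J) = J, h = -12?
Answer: 840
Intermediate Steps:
y = 35 (y = ((-4 - 3)*1)*(-5) = -7*1*(-5) = -7*(-5) = 35)
z = -2 (z = -5 + 3 = -2)
(y*h)*z = (35*(-12))*(-2) = -420*(-2) = 840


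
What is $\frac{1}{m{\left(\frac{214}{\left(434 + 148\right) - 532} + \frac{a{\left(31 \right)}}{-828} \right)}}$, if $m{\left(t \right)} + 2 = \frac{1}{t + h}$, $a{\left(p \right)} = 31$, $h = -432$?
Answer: $- \frac{8854579}{17729858} \approx -0.49942$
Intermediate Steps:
$m{\left(t \right)} = -2 + \frac{1}{-432 + t}$ ($m{\left(t \right)} = -2 + \frac{1}{t - 432} = -2 + \frac{1}{-432 + t}$)
$\frac{1}{m{\left(\frac{214}{\left(434 + 148\right) - 532} + \frac{a{\left(31 \right)}}{-828} \right)}} = \frac{1}{\frac{1}{-432 + \left(\frac{214}{\left(434 + 148\right) - 532} + \frac{31}{-828}\right)} \left(865 - 2 \left(\frac{214}{\left(434 + 148\right) - 532} + \frac{31}{-828}\right)\right)} = \frac{1}{\frac{1}{-432 + \left(\frac{214}{582 - 532} + 31 \left(- \frac{1}{828}\right)\right)} \left(865 - 2 \left(\frac{214}{582 - 532} + 31 \left(- \frac{1}{828}\right)\right)\right)} = \frac{1}{\frac{1}{-432 - \left(\frac{31}{828} - \frac{214}{50}\right)} \left(865 - 2 \left(\frac{214}{50} - \frac{31}{828}\right)\right)} = \frac{1}{\frac{1}{-432 + \left(214 \cdot \frac{1}{50} - \frac{31}{828}\right)} \left(865 - 2 \left(214 \cdot \frac{1}{50} - \frac{31}{828}\right)\right)} = \frac{1}{\frac{1}{-432 + \left(\frac{107}{25} - \frac{31}{828}\right)} \left(865 - 2 \left(\frac{107}{25} - \frac{31}{828}\right)\right)} = \frac{1}{\frac{1}{-432 + \frac{87821}{20700}} \left(865 - \frac{87821}{10350}\right)} = \frac{1}{\frac{1}{- \frac{8854579}{20700}} \left(865 - \frac{87821}{10350}\right)} = \frac{1}{\left(- \frac{20700}{8854579}\right) \frac{8864929}{10350}} = \frac{1}{- \frac{17729858}{8854579}} = - \frac{8854579}{17729858}$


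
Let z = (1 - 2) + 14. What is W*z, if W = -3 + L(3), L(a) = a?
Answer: 0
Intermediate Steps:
z = 13 (z = -1 + 14 = 13)
W = 0 (W = -3 + 3 = 0)
W*z = 0*13 = 0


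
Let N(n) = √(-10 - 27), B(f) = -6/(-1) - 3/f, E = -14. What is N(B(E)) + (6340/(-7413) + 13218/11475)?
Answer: 2803726/9451575 + I*√37 ≈ 0.29664 + 6.0828*I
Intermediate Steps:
B(f) = 6 - 3/f (B(f) = -6*(-1) - 3/f = 6 - 3/f)
N(n) = I*√37 (N(n) = √(-37) = I*√37)
N(B(E)) + (6340/(-7413) + 13218/11475) = I*√37 + (6340/(-7413) + 13218/11475) = I*√37 + (6340*(-1/7413) + 13218*(1/11475)) = I*√37 + (-6340/7413 + 4406/3825) = I*√37 + 2803726/9451575 = 2803726/9451575 + I*√37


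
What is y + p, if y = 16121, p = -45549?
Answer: -29428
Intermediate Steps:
y + p = 16121 - 45549 = -29428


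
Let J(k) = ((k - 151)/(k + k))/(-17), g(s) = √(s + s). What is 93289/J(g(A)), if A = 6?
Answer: 38061912/22789 + 957891452*√3/22789 ≈ 74474.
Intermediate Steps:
g(s) = √2*√s (g(s) = √(2*s) = √2*√s)
J(k) = -(-151 + k)/(34*k) (J(k) = ((-151 + k)/((2*k)))*(-1/17) = ((-151 + k)*(1/(2*k)))*(-1/17) = ((-151 + k)/(2*k))*(-1/17) = -(-151 + k)/(34*k))
93289/J(g(A)) = 93289/(((151 - √2*√6)/(34*((√2*√6))))) = 93289/(((151 - 2*√3)/(34*((2*√3))))) = 93289/(((√3/6)*(151 - 2*√3)/34)) = 93289/((√3*(151 - 2*√3)/204)) = 93289*(68*√3/(151 - 2*√3)) = 6343652*√3/(151 - 2*√3)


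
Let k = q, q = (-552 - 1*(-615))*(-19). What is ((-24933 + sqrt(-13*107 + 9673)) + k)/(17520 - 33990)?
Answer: 871/549 - sqrt(8282)/16470 ≈ 1.5810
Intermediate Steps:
q = -1197 (q = (-552 + 615)*(-19) = 63*(-19) = -1197)
k = -1197
((-24933 + sqrt(-13*107 + 9673)) + k)/(17520 - 33990) = ((-24933 + sqrt(-13*107 + 9673)) - 1197)/(17520 - 33990) = ((-24933 + sqrt(-1391 + 9673)) - 1197)/(-16470) = ((-24933 + sqrt(8282)) - 1197)*(-1/16470) = (-26130 + sqrt(8282))*(-1/16470) = 871/549 - sqrt(8282)/16470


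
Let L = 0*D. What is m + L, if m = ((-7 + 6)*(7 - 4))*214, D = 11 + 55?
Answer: -642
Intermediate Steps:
D = 66
L = 0 (L = 0*66 = 0)
m = -642 (m = -1*3*214 = -3*214 = -642)
m + L = -642 + 0 = -642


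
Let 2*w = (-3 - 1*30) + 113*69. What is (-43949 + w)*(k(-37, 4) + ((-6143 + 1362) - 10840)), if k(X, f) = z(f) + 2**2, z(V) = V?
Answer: 625566071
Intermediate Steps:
w = 3882 (w = ((-3 - 1*30) + 113*69)/2 = ((-3 - 30) + 7797)/2 = (-33 + 7797)/2 = (1/2)*7764 = 3882)
k(X, f) = 4 + f (k(X, f) = f + 2**2 = f + 4 = 4 + f)
(-43949 + w)*(k(-37, 4) + ((-6143 + 1362) - 10840)) = (-43949 + 3882)*((4 + 4) + ((-6143 + 1362) - 10840)) = -40067*(8 + (-4781 - 10840)) = -40067*(8 - 15621) = -40067*(-15613) = 625566071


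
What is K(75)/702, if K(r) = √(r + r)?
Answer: 5*√6/702 ≈ 0.017447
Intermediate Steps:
K(r) = √2*√r (K(r) = √(2*r) = √2*√r)
K(75)/702 = (√2*√75)/702 = (√2*(5*√3))*(1/702) = (5*√6)*(1/702) = 5*√6/702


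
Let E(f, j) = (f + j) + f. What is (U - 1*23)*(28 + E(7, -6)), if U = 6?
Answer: -612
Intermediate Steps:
E(f, j) = j + 2*f
(U - 1*23)*(28 + E(7, -6)) = (6 - 1*23)*(28 + (-6 + 2*7)) = (6 - 23)*(28 + (-6 + 14)) = -17*(28 + 8) = -17*36 = -612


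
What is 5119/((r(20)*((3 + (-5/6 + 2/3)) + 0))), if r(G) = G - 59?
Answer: -10238/221 ≈ -46.326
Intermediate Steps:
r(G) = -59 + G
5119/((r(20)*((3 + (-5/6 + 2/3)) + 0))) = 5119/(((-59 + 20)*((3 + (-5/6 + 2/3)) + 0))) = 5119/((-39*((3 + (-5*1/6 + 2*(1/3))) + 0))) = 5119/((-39*((3 + (-5/6 + 2/3)) + 0))) = 5119/((-39*((3 - 1/6) + 0))) = 5119/((-39*(17/6 + 0))) = 5119/((-39*17/6)) = 5119/(-221/2) = 5119*(-2/221) = -10238/221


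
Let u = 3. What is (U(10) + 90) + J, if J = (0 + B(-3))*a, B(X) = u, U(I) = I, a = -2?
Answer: 94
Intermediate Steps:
B(X) = 3
J = -6 (J = (0 + 3)*(-2) = 3*(-2) = -6)
(U(10) + 90) + J = (10 + 90) - 6 = 100 - 6 = 94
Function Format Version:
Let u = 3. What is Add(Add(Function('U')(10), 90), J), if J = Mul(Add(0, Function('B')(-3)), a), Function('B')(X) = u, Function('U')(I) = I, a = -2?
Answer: 94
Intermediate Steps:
Function('B')(X) = 3
J = -6 (J = Mul(Add(0, 3), -2) = Mul(3, -2) = -6)
Add(Add(Function('U')(10), 90), J) = Add(Add(10, 90), -6) = Add(100, -6) = 94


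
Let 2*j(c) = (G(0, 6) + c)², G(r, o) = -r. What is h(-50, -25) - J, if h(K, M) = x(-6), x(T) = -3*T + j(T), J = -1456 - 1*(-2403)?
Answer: -911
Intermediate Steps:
J = 947 (J = -1456 + 2403 = 947)
j(c) = c²/2 (j(c) = (-1*0 + c)²/2 = (0 + c)²/2 = c²/2)
x(T) = T²/2 - 3*T (x(T) = -3*T + T²/2 = T²/2 - 3*T)
h(K, M) = 36 (h(K, M) = (½)*(-6)*(-6 - 6) = (½)*(-6)*(-12) = 36)
h(-50, -25) - J = 36 - 1*947 = 36 - 947 = -911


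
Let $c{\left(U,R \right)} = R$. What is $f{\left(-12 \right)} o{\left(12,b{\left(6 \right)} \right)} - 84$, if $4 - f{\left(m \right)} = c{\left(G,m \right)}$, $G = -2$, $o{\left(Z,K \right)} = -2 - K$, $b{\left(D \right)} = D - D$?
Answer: $-116$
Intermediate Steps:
$b{\left(D \right)} = 0$
$f{\left(m \right)} = 4 - m$
$f{\left(-12 \right)} o{\left(12,b{\left(6 \right)} \right)} - 84 = \left(4 - -12\right) \left(-2 - 0\right) - 84 = \left(4 + 12\right) \left(-2 + 0\right) - 84 = 16 \left(-2\right) - 84 = -32 - 84 = -116$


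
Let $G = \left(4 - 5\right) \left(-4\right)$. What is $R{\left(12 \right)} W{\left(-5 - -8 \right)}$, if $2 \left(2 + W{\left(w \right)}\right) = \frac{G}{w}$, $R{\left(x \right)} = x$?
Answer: $-16$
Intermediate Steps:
$G = 4$ ($G = \left(-1\right) \left(-4\right) = 4$)
$W{\left(w \right)} = -2 + \frac{2}{w}$ ($W{\left(w \right)} = -2 + \frac{4 \frac{1}{w}}{2} = -2 + \frac{2}{w}$)
$R{\left(12 \right)} W{\left(-5 - -8 \right)} = 12 \left(-2 + \frac{2}{-5 - -8}\right) = 12 \left(-2 + \frac{2}{-5 + 8}\right) = 12 \left(-2 + \frac{2}{3}\right) = 12 \left(- \frac{4}{3}\right) = -16$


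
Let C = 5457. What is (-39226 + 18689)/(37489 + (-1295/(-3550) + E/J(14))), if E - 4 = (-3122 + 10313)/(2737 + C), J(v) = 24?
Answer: -7667096880/13996014511 ≈ -0.54781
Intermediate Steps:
E = 2351/482 (E = 4 + (-3122 + 10313)/(2737 + 5457) = 4 + 7191/8194 = 4 + 7191*(1/8194) = 4 + 423/482 = 2351/482 ≈ 4.8776)
(-39226 + 18689)/(37489 + (-1295/(-3550) + E/J(14))) = (-39226 + 18689)/(37489 + (-1295/(-3550) + (2351/482)/24)) = -20537/(37489 + (-1295*(-1/3550) + (2351/482)*(1/24))) = -20537/(37489 + (259/710 + 2351/11568)) = -20537/(37489 + 2332661/4106640) = -20537/153956159621/4106640 = -20537*4106640/153956159621 = -7667096880/13996014511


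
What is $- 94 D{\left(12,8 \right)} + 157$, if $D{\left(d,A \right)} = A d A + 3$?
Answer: $-72317$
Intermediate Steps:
$D{\left(d,A \right)} = 3 + d A^{2}$ ($D{\left(d,A \right)} = d A^{2} + 3 = 3 + d A^{2}$)
$- 94 D{\left(12,8 \right)} + 157 = - 94 \left(3 + 12 \cdot 8^{2}\right) + 157 = - 94 \left(3 + 12 \cdot 64\right) + 157 = - 94 \left(3 + 768\right) + 157 = \left(-94\right) 771 + 157 = -72474 + 157 = -72317$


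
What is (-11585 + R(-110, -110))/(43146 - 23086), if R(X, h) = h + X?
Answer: -2361/4012 ≈ -0.58848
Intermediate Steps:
R(X, h) = X + h
(-11585 + R(-110, -110))/(43146 - 23086) = (-11585 + (-110 - 110))/(43146 - 23086) = (-11585 - 220)/20060 = -11805*1/20060 = -2361/4012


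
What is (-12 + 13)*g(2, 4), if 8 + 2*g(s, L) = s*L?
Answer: 0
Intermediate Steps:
g(s, L) = -4 + L*s/2 (g(s, L) = -4 + (s*L)/2 = -4 + (L*s)/2 = -4 + L*s/2)
(-12 + 13)*g(2, 4) = (-12 + 13)*(-4 + (½)*4*2) = 1*(-4 + 4) = 1*0 = 0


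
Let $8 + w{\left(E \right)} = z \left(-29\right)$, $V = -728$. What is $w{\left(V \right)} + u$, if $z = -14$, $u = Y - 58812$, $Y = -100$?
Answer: $-58514$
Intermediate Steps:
$u = -58912$ ($u = -100 - 58812 = -58912$)
$w{\left(E \right)} = 398$ ($w{\left(E \right)} = -8 - -406 = -8 + 406 = 398$)
$w{\left(V \right)} + u = 398 - 58912 = -58514$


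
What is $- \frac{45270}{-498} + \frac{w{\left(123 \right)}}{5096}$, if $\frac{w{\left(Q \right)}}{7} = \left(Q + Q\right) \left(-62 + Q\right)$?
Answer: $\frac{3369129}{30212} \approx 111.52$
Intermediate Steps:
$w{\left(Q \right)} = 14 Q \left(-62 + Q\right)$ ($w{\left(Q \right)} = 7 \left(Q + Q\right) \left(-62 + Q\right) = 7 \cdot 2 Q \left(-62 + Q\right) = 14 Q \left(-62 + Q\right)$)
$- \frac{45270}{-498} + \frac{w{\left(123 \right)}}{5096} = - \frac{45270}{-498} + \frac{14 \cdot 123 \left(-62 + 123\right)}{5096} = \left(-45270\right) \left(- \frac{1}{498}\right) + 14 \cdot 123 \cdot 61 \cdot \frac{1}{5096} = \frac{7545}{83} + 105042 \cdot \frac{1}{5096} = \frac{7545}{83} + \frac{7503}{364} = \frac{3369129}{30212}$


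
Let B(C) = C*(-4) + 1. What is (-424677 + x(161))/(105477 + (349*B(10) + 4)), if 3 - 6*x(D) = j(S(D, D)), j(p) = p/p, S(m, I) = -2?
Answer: -127403/27561 ≈ -4.6226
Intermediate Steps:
B(C) = 1 - 4*C (B(C) = -4*C + 1 = 1 - 4*C)
j(p) = 1
x(D) = ⅓ (x(D) = ½ - ⅙*1 = ½ - ⅙ = ⅓)
(-424677 + x(161))/(105477 + (349*B(10) + 4)) = (-424677 + ⅓)/(105477 + (349*(1 - 4*10) + 4)) = -1274030/(3*(105477 + (349*(1 - 40) + 4))) = -1274030/(3*(105477 + (349*(-39) + 4))) = -1274030/(3*(105477 + (-13611 + 4))) = -1274030/(3*(105477 - 13607)) = -1274030/3/91870 = -1274030/3*1/91870 = -127403/27561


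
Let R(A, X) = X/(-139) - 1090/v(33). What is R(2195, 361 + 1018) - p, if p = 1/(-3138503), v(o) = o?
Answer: -618338440964/14396313261 ≈ -42.951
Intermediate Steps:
R(A, X) = -1090/33 - X/139 (R(A, X) = X/(-139) - 1090/33 = X*(-1/139) - 1090*1/33 = -X/139 - 1090/33 = -1090/33 - X/139)
p = -1/3138503 ≈ -3.1862e-7
R(2195, 361 + 1018) - p = (-1090/33 - (361 + 1018)/139) - 1*(-1/3138503) = (-1090/33 - 1/139*1379) + 1/3138503 = (-1090/33 - 1379/139) + 1/3138503 = -197017/4587 + 1/3138503 = -618338440964/14396313261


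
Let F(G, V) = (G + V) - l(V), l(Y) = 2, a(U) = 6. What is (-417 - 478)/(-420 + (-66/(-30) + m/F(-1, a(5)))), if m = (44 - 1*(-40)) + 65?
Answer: 13425/5522 ≈ 2.4312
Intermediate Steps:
m = 149 (m = (44 + 40) + 65 = 84 + 65 = 149)
F(G, V) = -2 + G + V (F(G, V) = (G + V) - 1*2 = (G + V) - 2 = -2 + G + V)
(-417 - 478)/(-420 + (-66/(-30) + m/F(-1, a(5)))) = (-417 - 478)/(-420 + (-66/(-30) + 149/(-2 - 1 + 6))) = -895/(-420 + (-66*(-1/30) + 149/3)) = -895/(-420 + (11/5 + 149*(1/3))) = -895/(-420 + (11/5 + 149/3)) = -895/(-420 + 778/15) = -895/(-5522/15) = -895*(-15/5522) = 13425/5522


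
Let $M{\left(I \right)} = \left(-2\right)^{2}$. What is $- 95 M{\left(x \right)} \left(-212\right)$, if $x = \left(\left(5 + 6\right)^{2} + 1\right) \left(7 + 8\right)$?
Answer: $80560$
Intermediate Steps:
$x = 1830$ ($x = \left(11^{2} + 1\right) 15 = \left(121 + 1\right) 15 = 122 \cdot 15 = 1830$)
$M{\left(I \right)} = 4$
$- 95 M{\left(x \right)} \left(-212\right) = \left(-95\right) 4 \left(-212\right) = \left(-380\right) \left(-212\right) = 80560$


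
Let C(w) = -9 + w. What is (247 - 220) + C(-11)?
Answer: 7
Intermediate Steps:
(247 - 220) + C(-11) = (247 - 220) + (-9 - 11) = 27 - 20 = 7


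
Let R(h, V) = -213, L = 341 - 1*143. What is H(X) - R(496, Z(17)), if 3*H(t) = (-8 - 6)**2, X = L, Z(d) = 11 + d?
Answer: 835/3 ≈ 278.33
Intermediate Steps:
L = 198 (L = 341 - 143 = 198)
X = 198
H(t) = 196/3 (H(t) = (-8 - 6)**2/3 = (1/3)*(-14)**2 = (1/3)*196 = 196/3)
H(X) - R(496, Z(17)) = 196/3 - 1*(-213) = 196/3 + 213 = 835/3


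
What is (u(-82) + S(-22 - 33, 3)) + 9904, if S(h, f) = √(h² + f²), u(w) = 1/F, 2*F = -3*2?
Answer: 29711/3 + √3034 ≈ 9958.8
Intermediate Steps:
F = -3 (F = (-3*2)/2 = (½)*(-6) = -3)
u(w) = -⅓ (u(w) = 1/(-3) = -⅓)
S(h, f) = √(f² + h²)
(u(-82) + S(-22 - 33, 3)) + 9904 = (-⅓ + √(3² + (-22 - 33)²)) + 9904 = (-⅓ + √(9 + (-55)²)) + 9904 = (-⅓ + √(9 + 3025)) + 9904 = (-⅓ + √3034) + 9904 = 29711/3 + √3034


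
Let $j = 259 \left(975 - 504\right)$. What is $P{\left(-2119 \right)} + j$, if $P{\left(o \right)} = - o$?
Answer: $124108$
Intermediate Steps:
$j = 121989$ ($j = 259 \cdot 471 = 121989$)
$P{\left(-2119 \right)} + j = \left(-1\right) \left(-2119\right) + 121989 = 2119 + 121989 = 124108$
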